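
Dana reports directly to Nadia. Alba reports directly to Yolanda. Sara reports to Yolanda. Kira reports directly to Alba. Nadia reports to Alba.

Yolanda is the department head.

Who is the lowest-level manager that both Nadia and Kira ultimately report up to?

Alba

Nadia's chain of managers is Alba, Yolanda. Kira's chain of managers is Alba, Yolanda. The first manager that appears in both chains is Alba.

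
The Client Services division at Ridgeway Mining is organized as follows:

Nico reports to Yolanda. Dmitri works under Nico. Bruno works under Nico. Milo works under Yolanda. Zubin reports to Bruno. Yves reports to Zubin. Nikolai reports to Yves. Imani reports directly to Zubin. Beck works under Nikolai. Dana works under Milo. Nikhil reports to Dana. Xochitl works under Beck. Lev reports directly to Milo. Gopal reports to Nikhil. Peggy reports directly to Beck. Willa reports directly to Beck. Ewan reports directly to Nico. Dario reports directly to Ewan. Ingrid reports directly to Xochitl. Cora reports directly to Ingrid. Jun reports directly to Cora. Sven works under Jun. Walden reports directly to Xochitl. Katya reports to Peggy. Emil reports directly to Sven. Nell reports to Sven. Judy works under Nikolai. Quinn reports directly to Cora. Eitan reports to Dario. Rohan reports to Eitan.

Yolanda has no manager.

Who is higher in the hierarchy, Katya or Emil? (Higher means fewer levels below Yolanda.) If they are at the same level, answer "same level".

Katya is 8 levels below Yolanda; Emil is 12. Katya is higher.

Katya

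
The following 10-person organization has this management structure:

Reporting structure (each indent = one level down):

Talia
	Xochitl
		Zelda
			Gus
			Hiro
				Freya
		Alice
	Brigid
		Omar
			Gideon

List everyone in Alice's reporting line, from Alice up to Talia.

Alice reports to Xochitl. Xochitl reports to Talia. Talia is at the top.

Alice -> Xochitl -> Talia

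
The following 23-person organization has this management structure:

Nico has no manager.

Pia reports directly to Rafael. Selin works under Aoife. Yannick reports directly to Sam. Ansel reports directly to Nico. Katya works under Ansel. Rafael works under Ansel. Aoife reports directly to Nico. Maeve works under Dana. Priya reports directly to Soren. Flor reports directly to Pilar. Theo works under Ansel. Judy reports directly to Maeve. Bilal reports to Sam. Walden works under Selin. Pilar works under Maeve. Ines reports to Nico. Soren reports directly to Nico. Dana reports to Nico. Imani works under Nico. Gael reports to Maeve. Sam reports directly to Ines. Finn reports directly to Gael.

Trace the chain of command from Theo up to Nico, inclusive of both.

Theo reports to Ansel. Ansel reports to Nico. Nico is at the top.

Theo -> Ansel -> Nico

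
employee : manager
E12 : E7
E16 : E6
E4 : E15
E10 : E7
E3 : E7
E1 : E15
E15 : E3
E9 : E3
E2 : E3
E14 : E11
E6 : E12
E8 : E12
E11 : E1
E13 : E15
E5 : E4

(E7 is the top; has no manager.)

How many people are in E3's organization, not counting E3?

9

E3 directly manages E15, E2, E9. Under E15: E13, E4, E5, E1, E11, E14 (6). E2 has no reports. E9 has no reports. So E3's organization is 3 direct reports plus everyone under them: 7 + 1 + 1 = 9.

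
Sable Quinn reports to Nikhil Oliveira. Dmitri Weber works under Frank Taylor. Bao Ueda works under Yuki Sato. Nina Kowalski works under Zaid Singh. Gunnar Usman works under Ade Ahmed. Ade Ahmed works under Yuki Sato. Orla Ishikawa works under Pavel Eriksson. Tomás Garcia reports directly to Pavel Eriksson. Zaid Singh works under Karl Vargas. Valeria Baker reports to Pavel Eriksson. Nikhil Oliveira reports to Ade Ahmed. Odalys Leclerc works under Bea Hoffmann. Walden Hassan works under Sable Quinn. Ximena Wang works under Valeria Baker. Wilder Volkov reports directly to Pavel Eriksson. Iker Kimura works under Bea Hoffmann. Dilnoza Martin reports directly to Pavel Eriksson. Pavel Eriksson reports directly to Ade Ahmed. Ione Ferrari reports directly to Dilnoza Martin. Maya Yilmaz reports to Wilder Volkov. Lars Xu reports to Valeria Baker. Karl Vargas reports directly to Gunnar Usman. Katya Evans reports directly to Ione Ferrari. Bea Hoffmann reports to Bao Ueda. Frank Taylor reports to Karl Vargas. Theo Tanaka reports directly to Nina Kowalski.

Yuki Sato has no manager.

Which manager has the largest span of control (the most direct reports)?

Direct-report counts: Yuki Sato has 2; Bao Ueda has 1; Bea Hoffmann has 2; Ade Ahmed has 3; Nikhil Oliveira has 1; Sable Quinn has 1; Gunnar Usman has 1; Karl Vargas has 2; Frank Taylor has 1; Zaid Singh has 1; Nina Kowalski has 1; Pavel Eriksson has 5; Wilder Volkov has 1; Valeria Baker has 2; Dilnoza Martin has 1; Ione Ferrari has 1. The largest is 5, held by Pavel Eriksson.

Pavel Eriksson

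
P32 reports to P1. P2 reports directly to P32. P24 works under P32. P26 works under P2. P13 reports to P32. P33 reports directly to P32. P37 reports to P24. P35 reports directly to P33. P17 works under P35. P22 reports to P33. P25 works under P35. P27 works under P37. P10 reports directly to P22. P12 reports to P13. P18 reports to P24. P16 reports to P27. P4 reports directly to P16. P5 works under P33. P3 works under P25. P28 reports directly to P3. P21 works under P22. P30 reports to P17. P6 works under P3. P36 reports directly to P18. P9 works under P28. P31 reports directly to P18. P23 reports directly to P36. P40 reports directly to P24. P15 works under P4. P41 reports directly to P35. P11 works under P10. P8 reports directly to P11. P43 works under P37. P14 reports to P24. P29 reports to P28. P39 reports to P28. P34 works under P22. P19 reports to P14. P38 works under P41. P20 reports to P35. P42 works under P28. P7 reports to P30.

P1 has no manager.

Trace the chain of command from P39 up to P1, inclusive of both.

P39 reports to P28. P28 reports to P3. P3 reports to P25. P25 reports to P35. P35 reports to P33. P33 reports to P32. P32 reports to P1. P1 is at the top.

P39 -> P28 -> P3 -> P25 -> P35 -> P33 -> P32 -> P1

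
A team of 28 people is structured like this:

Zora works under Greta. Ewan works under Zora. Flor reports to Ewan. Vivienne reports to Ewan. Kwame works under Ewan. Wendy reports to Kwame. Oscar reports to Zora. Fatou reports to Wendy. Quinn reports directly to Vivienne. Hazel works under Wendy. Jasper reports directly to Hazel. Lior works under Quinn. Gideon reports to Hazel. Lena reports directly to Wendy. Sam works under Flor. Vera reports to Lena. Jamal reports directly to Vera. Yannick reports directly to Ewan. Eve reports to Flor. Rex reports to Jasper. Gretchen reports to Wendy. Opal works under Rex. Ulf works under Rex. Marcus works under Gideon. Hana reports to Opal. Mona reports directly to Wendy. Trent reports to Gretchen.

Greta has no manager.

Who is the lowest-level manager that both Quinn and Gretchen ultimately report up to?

Quinn's chain of managers is Vivienne, Ewan, Zora, Greta. Gretchen's chain of managers is Wendy, Kwame, Ewan, Zora, Greta. The first manager that appears in both chains is Ewan.

Ewan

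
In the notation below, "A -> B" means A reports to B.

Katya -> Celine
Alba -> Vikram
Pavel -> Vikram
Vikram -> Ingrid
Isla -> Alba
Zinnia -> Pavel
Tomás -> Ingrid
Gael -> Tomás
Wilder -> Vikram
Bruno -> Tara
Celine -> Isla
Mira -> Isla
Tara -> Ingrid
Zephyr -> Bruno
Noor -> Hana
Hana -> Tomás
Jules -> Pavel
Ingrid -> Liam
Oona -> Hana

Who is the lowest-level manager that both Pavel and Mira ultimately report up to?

Vikram

Pavel's chain of managers is Vikram, Ingrid, Liam. Mira's chain of managers is Isla, Alba, Vikram, Ingrid, Liam. The first manager that appears in both chains is Vikram.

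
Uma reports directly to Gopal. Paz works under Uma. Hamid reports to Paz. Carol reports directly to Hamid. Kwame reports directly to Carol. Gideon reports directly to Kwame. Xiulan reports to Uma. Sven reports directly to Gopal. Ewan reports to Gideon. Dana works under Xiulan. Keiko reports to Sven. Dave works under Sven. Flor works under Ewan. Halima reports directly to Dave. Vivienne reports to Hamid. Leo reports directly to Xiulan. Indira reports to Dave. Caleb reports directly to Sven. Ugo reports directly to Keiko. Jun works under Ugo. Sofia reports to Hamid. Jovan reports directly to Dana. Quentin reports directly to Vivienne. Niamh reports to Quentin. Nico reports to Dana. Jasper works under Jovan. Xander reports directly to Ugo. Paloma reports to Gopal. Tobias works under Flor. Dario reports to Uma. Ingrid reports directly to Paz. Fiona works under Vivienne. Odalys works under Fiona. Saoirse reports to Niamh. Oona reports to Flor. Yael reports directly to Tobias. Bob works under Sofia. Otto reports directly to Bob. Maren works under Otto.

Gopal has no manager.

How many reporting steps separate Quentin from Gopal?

5

Chain from Quentin up to Gopal: Quentin → Vivienne → Hamid → Paz → Uma → Gopal. That is 5 steps up, so Quentin is 5 levels below Gopal.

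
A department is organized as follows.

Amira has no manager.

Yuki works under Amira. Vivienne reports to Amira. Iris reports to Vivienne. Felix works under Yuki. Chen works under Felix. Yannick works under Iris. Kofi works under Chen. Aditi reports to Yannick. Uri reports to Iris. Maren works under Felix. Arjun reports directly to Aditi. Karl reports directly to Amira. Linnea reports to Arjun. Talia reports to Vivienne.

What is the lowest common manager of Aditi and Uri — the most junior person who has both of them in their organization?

Aditi's chain of managers is Yannick, Iris, Vivienne, Amira. Uri's chain of managers is Iris, Vivienne, Amira. The first manager that appears in both chains is Iris.

Iris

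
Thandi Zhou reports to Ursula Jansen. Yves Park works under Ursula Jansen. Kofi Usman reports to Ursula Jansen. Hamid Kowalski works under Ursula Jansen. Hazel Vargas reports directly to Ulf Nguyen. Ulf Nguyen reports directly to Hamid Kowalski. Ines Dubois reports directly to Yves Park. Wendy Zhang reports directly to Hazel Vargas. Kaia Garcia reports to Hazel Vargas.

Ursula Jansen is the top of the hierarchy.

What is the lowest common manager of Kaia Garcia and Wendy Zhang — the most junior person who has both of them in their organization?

Kaia Garcia's chain of managers is Hazel Vargas, Ulf Nguyen, Hamid Kowalski, Ursula Jansen. Wendy Zhang's chain of managers is Hazel Vargas, Ulf Nguyen, Hamid Kowalski, Ursula Jansen. The first manager that appears in both chains is Hazel Vargas.

Hazel Vargas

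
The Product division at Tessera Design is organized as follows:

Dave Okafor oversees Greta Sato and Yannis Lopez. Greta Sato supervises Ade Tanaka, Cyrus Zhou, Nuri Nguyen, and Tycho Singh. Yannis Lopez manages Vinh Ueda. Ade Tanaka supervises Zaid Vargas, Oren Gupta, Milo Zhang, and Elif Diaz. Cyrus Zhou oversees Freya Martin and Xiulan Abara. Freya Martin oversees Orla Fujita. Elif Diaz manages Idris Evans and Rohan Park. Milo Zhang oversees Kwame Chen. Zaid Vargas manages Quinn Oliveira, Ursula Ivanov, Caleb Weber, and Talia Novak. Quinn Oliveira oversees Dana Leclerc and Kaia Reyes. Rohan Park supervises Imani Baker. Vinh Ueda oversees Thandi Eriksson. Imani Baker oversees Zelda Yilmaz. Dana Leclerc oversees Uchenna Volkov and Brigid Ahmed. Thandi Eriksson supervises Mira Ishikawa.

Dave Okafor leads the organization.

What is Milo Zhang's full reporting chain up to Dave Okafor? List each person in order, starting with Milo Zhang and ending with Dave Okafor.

Milo Zhang reports to Ade Tanaka. Ade Tanaka reports to Greta Sato. Greta Sato reports to Dave Okafor. Dave Okafor is at the top.

Milo Zhang -> Ade Tanaka -> Greta Sato -> Dave Okafor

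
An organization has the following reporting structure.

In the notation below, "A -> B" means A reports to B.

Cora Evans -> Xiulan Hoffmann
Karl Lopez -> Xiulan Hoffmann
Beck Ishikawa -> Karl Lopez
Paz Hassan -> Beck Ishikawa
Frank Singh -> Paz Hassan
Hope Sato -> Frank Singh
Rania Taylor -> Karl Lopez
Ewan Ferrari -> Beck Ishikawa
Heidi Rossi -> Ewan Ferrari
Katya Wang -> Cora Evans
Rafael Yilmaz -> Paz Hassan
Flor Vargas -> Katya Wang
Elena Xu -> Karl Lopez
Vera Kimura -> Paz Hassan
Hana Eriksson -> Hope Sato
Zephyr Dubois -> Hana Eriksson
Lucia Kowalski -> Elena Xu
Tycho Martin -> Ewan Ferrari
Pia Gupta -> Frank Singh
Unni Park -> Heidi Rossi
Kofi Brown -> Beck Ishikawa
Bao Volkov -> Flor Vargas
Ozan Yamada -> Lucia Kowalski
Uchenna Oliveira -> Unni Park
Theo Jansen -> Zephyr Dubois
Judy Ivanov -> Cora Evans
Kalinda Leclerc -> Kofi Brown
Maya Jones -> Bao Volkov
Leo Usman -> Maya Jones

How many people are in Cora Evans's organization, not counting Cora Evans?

6

Cora Evans directly manages Katya Wang, Judy Ivanov. Under Katya Wang: Flor Vargas, Bao Volkov, Maya Jones, Leo Usman (4). Judy Ivanov has no reports. So Cora Evans's organization is 2 direct reports plus everyone under them: 5 + 1 = 6.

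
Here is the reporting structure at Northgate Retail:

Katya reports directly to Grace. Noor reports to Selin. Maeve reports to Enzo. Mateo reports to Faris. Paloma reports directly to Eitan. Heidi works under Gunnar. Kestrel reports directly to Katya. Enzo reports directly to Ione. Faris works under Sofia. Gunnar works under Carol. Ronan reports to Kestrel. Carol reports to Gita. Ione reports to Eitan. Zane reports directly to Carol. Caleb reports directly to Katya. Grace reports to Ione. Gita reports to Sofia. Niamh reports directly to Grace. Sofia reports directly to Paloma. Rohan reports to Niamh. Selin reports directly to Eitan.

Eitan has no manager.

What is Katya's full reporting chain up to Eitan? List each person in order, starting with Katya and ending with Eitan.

Katya reports to Grace. Grace reports to Ione. Ione reports to Eitan. Eitan is at the top.

Katya -> Grace -> Ione -> Eitan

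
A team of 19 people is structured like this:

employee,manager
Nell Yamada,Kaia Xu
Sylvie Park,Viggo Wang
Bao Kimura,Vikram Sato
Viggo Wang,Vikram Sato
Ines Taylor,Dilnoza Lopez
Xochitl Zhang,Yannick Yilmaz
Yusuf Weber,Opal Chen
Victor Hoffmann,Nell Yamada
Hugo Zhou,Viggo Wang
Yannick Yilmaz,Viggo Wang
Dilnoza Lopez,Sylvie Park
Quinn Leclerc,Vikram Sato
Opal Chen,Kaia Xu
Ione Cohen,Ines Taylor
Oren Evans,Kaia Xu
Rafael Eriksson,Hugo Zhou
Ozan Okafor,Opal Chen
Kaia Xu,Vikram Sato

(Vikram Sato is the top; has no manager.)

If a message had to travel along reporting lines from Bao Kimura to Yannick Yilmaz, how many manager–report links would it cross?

Bao Kimura is 1 level below Vikram Sato, and Yannick Yilmaz is 2 levels below Vikram Sato (their lowest common manager). The shortest path runs up from Bao Kimura to Vikram Sato and back down to Yannick Yilmaz: 1 + 2 = 3 links.

3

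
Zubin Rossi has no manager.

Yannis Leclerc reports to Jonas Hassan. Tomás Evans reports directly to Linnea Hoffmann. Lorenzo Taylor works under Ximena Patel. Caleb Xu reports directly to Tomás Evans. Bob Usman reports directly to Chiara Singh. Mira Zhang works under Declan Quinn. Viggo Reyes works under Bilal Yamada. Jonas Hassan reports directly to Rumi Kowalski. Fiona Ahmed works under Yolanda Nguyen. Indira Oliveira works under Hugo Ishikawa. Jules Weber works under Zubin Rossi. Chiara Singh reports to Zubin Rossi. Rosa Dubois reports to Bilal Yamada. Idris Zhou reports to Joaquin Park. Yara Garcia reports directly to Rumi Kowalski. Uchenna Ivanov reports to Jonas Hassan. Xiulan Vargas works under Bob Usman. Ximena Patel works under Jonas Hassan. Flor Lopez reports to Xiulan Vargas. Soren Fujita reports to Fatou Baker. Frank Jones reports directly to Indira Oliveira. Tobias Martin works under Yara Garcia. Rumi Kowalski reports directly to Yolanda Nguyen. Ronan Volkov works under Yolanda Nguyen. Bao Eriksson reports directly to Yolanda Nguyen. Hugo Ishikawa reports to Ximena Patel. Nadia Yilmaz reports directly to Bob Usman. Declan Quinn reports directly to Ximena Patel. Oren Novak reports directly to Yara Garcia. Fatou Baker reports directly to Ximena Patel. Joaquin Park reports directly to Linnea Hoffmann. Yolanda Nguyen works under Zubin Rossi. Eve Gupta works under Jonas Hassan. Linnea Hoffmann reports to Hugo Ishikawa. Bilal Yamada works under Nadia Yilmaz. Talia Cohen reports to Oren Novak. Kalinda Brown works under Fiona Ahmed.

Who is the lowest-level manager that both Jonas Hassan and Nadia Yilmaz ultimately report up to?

Zubin Rossi

Jonas Hassan's chain of managers is Rumi Kowalski, Yolanda Nguyen, Zubin Rossi. Nadia Yilmaz's chain of managers is Bob Usman, Chiara Singh, Zubin Rossi. The first manager that appears in both chains is Zubin Rossi.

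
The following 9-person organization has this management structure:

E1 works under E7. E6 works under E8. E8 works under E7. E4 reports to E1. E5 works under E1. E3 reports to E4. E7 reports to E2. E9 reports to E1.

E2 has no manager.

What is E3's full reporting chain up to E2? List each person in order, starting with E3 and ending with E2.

E3 reports to E4. E4 reports to E1. E1 reports to E7. E7 reports to E2. E2 is at the top.

E3 -> E4 -> E1 -> E7 -> E2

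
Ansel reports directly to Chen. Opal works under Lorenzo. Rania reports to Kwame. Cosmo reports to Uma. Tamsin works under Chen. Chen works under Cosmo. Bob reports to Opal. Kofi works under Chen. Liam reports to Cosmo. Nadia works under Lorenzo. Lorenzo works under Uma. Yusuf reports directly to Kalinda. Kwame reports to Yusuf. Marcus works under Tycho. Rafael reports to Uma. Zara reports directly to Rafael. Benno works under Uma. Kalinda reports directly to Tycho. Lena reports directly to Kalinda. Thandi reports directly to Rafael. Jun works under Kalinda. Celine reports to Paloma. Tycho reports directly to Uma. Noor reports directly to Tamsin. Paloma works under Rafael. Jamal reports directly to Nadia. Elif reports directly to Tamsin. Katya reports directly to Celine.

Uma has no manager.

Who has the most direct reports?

Uma

Direct-report counts: Uma has 5; Cosmo has 2; Chen has 3; Tamsin has 2; Lorenzo has 2; Nadia has 1; Opal has 1; Tycho has 2; Kalinda has 3; Yusuf has 1; Kwame has 1; Rafael has 3; Paloma has 1; Celine has 1. The largest is 5, held by Uma.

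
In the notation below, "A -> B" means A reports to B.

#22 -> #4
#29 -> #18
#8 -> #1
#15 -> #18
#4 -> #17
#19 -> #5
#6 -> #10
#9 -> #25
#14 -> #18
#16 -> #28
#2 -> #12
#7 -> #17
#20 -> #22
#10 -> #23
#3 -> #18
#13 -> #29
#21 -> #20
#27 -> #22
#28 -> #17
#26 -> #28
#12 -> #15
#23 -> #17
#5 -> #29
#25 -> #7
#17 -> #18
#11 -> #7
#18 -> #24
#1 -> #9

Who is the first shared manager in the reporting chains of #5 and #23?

#18

#5's chain of managers is #29, #18, #24. #23's chain of managers is #17, #18, #24. The first manager that appears in both chains is #18.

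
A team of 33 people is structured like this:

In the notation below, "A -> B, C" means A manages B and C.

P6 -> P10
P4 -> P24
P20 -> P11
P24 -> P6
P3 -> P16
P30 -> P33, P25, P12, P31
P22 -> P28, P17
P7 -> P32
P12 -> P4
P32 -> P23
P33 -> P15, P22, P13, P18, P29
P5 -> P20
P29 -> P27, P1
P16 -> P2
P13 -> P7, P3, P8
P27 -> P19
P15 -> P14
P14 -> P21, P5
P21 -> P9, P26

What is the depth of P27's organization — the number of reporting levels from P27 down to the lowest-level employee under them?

1

The longest chain under P27 runs P27 → P19, which is 1 level below P27.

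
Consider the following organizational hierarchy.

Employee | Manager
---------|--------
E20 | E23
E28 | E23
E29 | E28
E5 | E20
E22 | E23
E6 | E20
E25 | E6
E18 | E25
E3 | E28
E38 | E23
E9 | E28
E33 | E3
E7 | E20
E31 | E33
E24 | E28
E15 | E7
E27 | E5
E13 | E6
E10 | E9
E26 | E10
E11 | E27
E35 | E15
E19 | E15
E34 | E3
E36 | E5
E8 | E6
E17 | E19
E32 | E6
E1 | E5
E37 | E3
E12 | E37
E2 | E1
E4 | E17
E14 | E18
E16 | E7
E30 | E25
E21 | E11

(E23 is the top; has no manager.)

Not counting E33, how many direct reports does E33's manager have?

E33 reports to E3. E3's other direct reports are E34, E37 — 2 peers.

2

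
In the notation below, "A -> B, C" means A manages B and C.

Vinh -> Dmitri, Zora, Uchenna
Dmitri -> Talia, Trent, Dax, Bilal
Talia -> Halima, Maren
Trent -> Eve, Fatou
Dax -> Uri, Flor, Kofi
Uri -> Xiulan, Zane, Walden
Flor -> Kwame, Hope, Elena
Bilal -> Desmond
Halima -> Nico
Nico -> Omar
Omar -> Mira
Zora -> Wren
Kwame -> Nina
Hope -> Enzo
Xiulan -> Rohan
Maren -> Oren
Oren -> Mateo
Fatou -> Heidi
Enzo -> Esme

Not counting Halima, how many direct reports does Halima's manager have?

Halima reports to Talia. Talia's other direct reports are Maren — 1 peer.

1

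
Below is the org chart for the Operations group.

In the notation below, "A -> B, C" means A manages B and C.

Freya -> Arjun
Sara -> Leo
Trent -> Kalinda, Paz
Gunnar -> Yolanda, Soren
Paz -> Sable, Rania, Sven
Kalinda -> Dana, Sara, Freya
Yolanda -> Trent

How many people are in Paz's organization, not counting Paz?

Paz directly manages Sable, Rania, Sven. Sable has no reports. Rania has no reports. Sven has no reports. So Paz's organization is 3 direct reports plus everyone under them: 1 + 1 + 1 = 3.

3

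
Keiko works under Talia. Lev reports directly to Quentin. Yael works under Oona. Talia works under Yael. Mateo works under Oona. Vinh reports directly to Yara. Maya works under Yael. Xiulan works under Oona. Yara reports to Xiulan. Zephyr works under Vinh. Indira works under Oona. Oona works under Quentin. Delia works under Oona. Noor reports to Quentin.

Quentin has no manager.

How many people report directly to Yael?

Yael directly manages Talia, Maya. That is 2 direct reports.

2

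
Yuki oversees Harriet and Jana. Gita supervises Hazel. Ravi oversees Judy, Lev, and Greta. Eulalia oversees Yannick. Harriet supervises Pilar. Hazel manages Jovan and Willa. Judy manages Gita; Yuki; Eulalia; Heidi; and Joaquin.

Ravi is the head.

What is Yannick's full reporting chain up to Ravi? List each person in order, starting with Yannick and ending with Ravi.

Yannick -> Eulalia -> Judy -> Ravi

Yannick reports to Eulalia. Eulalia reports to Judy. Judy reports to Ravi. Ravi is at the top.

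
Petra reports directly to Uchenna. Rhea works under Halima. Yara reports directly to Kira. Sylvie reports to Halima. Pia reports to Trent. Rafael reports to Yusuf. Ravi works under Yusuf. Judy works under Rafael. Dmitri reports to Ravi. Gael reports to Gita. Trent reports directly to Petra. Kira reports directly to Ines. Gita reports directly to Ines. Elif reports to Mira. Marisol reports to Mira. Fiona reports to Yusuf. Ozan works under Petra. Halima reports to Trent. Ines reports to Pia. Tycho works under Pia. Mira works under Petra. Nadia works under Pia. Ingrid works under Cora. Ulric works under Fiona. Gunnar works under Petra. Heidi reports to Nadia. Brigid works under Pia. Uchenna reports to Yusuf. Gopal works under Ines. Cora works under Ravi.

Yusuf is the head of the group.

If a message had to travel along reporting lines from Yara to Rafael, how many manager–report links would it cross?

Yara is 7 levels below Yusuf, and Rafael is 1 level below Yusuf (their lowest common manager). The shortest path runs up from Yara to Yusuf and back down to Rafael: 7 + 1 = 8 links.

8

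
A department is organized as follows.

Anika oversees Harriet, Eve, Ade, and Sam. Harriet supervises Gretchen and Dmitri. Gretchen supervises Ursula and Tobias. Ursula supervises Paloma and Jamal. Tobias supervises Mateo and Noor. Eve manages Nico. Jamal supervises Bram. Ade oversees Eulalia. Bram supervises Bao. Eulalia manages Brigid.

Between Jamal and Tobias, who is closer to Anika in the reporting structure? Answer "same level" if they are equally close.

Jamal is 4 levels below Anika; Tobias is 3. Tobias is higher.

Tobias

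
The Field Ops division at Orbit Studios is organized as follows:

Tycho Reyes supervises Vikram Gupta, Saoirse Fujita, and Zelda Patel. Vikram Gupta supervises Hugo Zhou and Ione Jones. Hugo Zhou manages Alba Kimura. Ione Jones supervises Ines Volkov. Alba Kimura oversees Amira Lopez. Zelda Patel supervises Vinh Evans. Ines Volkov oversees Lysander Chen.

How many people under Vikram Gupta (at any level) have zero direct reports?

2

The people in Vikram Gupta's organization with no one reporting to them are Lysander Chen, Amira Lopez. That is 2.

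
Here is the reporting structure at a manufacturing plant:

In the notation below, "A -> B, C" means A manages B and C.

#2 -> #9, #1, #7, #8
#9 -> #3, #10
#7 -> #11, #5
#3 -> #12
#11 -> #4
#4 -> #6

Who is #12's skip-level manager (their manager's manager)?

#9

#12 reports to #3, and #3 reports to #9. So #12's skip-level manager is #9.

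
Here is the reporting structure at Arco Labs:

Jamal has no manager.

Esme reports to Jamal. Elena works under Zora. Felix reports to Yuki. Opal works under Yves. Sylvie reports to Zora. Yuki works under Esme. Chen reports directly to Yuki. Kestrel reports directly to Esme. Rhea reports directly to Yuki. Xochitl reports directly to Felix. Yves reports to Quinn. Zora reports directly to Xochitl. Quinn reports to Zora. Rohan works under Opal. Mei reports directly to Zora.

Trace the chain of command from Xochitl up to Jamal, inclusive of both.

Xochitl -> Felix -> Yuki -> Esme -> Jamal

Xochitl reports to Felix. Felix reports to Yuki. Yuki reports to Esme. Esme reports to Jamal. Jamal is at the top.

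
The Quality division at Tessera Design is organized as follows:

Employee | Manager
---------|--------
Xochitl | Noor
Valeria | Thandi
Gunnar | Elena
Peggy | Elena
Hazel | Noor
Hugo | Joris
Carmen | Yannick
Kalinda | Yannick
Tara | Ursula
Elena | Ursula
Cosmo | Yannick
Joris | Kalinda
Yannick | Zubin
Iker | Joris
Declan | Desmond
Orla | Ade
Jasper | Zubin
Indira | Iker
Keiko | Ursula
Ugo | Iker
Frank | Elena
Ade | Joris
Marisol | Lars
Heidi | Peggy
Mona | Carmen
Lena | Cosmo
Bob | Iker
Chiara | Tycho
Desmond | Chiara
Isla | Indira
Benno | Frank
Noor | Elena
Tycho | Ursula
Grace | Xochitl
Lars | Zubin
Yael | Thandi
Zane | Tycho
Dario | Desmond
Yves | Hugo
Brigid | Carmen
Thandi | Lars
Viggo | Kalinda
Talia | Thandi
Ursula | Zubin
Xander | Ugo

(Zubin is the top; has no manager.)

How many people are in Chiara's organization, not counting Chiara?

Chiara directly manages Desmond. Under Desmond: Dario, Declan (2). That's 3 in total.

3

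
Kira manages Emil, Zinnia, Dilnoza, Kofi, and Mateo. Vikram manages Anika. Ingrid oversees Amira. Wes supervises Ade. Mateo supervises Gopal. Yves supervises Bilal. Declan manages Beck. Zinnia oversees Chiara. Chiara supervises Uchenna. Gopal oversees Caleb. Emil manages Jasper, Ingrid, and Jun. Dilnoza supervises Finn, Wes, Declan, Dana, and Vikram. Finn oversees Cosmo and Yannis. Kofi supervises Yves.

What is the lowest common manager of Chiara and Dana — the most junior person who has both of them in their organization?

Chiara's chain of managers is Zinnia, Kira. Dana's chain of managers is Dilnoza, Kira. The first manager that appears in both chains is Kira.

Kira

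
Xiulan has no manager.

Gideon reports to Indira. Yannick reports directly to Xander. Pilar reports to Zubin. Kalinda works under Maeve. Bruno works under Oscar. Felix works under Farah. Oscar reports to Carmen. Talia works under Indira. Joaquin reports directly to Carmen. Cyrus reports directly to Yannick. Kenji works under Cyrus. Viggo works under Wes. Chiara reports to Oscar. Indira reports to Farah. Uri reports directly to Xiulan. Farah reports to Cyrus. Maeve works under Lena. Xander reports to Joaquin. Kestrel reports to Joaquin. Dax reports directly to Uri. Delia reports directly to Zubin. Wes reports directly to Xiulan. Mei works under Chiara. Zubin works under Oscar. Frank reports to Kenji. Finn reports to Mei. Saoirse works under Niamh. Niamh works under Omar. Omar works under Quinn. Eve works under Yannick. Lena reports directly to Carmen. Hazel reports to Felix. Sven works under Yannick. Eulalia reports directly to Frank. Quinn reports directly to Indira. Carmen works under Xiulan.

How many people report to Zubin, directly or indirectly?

2

Zubin directly manages Pilar, Delia. Pilar has no reports. Delia has no reports. So Zubin's organization is 2 direct reports plus everyone under them: 1 + 1 = 2.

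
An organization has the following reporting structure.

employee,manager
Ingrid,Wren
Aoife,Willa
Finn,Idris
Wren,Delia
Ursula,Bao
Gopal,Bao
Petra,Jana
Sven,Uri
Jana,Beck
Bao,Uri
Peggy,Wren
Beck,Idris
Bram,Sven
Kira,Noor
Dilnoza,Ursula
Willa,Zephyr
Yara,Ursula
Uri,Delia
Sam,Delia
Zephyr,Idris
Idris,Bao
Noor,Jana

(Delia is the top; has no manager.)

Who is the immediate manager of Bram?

Sven

Bram reports directly to Sven.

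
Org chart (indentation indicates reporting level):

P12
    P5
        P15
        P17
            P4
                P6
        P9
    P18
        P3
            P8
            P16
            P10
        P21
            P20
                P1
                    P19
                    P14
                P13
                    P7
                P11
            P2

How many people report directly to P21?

2

P21 directly manages P20, P2. That is 2 direct reports.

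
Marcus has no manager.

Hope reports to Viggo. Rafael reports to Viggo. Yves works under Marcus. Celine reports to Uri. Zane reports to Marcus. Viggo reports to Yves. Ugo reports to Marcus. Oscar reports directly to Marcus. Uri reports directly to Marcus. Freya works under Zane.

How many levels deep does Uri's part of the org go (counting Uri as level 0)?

1

The longest chain under Uri runs Uri → Celine, which is 1 level below Uri.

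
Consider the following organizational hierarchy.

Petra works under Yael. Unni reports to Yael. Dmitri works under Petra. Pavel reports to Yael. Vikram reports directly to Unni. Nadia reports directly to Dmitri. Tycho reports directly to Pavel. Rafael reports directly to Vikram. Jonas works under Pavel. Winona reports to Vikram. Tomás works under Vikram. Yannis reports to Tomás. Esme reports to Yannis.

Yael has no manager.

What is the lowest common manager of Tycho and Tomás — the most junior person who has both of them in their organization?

Yael

Tycho's chain of managers is Pavel, Yael. Tomás's chain of managers is Vikram, Unni, Yael. The first manager that appears in both chains is Yael.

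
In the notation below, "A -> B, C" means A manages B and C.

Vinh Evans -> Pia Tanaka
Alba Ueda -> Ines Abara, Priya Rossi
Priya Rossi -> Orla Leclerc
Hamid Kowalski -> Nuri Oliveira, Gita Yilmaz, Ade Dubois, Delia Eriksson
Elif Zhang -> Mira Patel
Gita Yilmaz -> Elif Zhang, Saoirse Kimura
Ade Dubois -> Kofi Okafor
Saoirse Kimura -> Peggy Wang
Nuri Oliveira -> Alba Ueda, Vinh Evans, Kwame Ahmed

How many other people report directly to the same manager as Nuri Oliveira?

3

Nuri Oliveira reports to Hamid Kowalski. Hamid Kowalski's other direct reports are Gita Yilmaz, Ade Dubois, Delia Eriksson — 3 peers.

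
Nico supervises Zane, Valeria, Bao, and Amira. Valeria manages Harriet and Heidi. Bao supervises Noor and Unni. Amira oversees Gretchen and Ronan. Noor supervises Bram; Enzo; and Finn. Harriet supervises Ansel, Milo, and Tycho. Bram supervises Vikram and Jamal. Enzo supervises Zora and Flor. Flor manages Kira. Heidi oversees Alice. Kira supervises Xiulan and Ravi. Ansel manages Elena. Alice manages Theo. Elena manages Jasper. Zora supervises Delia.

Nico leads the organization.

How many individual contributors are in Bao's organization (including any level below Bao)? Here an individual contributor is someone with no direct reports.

7

The people in Bao's organization with no one reporting to them are Unni, Finn, Delia, Ravi, Xiulan, Vikram, Jamal. That is 7.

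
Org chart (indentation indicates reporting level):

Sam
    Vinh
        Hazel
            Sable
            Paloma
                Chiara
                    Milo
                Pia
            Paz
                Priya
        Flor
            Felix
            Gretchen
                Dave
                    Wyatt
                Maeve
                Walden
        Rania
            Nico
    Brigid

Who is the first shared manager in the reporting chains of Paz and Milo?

Hazel

Paz's chain of managers is Hazel, Vinh, Sam. Milo's chain of managers is Chiara, Paloma, Hazel, Vinh, Sam. The first manager that appears in both chains is Hazel.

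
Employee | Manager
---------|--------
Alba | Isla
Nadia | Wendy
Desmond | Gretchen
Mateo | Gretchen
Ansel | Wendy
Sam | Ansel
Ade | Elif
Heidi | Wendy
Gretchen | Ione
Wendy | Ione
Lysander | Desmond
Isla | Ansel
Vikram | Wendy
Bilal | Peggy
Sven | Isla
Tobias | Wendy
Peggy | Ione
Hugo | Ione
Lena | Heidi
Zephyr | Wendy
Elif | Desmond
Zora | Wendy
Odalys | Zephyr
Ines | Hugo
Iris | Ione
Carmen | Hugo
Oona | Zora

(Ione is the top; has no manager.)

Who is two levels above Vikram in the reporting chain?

Ione

Vikram reports to Wendy, and Wendy reports to Ione. So Vikram's skip-level manager is Ione.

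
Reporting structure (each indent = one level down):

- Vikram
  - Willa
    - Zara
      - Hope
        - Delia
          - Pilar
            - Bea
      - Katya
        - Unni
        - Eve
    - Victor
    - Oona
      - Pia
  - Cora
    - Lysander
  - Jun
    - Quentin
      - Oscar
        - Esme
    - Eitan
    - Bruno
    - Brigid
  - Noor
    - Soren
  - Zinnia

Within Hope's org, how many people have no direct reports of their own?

The only person in Hope's organization with no one reporting to them is Bea. That is 1.

1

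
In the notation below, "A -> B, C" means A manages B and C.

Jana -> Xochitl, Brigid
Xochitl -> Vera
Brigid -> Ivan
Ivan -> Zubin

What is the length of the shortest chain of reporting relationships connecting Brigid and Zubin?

Zubin is in Brigid's organization: the chain from Zubin up to Brigid is Zubin → Ivan → Brigid, which is 2 links.

2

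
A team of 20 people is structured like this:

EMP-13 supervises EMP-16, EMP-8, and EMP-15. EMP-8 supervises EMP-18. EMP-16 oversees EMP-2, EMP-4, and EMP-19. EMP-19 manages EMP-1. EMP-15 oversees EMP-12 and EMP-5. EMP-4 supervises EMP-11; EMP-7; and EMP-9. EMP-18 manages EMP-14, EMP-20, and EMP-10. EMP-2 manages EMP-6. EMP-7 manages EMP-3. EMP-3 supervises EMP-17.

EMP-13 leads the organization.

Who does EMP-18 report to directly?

EMP-8

EMP-18 reports directly to EMP-8.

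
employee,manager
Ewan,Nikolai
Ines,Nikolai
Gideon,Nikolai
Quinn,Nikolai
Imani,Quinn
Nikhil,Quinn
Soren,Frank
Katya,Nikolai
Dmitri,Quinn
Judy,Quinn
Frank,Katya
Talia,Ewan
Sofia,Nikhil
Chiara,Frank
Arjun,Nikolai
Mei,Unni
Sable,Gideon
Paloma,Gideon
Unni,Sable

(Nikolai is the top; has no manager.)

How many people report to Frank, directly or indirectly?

2

Frank directly manages Soren, Chiara. Soren has no reports. Chiara has no reports. So Frank's organization is 2 direct reports plus everyone under them: 1 + 1 = 2.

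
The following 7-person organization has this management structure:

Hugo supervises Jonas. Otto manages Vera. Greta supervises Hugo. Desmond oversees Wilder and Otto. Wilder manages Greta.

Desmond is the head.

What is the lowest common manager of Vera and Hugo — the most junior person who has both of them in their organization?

Vera's chain of managers is Otto, Desmond. Hugo's chain of managers is Greta, Wilder, Desmond. The first manager that appears in both chains is Desmond.

Desmond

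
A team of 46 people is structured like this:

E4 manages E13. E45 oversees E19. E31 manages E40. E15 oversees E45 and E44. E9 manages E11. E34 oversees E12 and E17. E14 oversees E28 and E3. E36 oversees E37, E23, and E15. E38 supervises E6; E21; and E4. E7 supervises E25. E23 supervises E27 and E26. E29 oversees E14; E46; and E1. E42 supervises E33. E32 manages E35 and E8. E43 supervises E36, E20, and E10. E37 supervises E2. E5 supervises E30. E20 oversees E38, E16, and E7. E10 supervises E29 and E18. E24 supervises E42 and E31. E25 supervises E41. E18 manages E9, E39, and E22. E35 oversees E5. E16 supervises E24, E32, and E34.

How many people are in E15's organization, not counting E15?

3

E15 directly manages E45, E44. Under E45: E19 (1). E44 has no reports. So E15's organization is 2 direct reports plus everyone under them: 2 + 1 = 3.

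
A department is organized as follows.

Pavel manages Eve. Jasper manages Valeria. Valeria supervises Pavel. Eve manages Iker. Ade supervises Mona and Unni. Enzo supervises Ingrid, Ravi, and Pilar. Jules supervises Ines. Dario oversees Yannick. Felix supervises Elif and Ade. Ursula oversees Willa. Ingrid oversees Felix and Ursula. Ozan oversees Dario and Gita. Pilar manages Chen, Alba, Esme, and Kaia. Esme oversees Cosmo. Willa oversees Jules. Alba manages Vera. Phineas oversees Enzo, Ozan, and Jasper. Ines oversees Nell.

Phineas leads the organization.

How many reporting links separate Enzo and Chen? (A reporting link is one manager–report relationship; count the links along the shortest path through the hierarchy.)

Chen is in Enzo's organization: the chain from Chen up to Enzo is Chen → Pilar → Enzo, which is 2 links.

2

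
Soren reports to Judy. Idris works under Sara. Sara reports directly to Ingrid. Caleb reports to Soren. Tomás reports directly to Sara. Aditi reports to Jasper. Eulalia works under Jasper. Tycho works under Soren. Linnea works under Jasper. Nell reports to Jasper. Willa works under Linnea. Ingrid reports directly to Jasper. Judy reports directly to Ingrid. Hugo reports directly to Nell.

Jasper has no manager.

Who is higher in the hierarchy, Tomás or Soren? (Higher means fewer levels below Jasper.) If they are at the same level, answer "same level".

same level

Both Tomás and Soren are 3 levels below Jasper.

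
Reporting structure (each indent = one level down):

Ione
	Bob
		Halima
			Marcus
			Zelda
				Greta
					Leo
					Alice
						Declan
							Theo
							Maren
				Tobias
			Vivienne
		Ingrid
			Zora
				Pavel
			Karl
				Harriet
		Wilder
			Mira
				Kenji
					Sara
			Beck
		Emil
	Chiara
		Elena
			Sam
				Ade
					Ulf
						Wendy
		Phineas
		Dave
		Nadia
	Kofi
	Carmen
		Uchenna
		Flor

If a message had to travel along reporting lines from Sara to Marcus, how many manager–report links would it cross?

Sara is 4 levels below Bob, and Marcus is 2 levels below Bob (their lowest common manager). The shortest path runs up from Sara to Bob and back down to Marcus: 4 + 2 = 6 links.

6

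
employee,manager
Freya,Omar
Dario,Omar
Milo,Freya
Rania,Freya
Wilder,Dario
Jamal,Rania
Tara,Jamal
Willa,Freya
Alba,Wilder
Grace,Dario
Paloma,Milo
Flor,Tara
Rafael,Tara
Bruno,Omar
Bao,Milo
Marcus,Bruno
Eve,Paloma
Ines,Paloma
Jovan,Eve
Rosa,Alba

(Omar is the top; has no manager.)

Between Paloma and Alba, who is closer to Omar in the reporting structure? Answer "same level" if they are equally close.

same level

Both Paloma and Alba are 3 levels below Omar.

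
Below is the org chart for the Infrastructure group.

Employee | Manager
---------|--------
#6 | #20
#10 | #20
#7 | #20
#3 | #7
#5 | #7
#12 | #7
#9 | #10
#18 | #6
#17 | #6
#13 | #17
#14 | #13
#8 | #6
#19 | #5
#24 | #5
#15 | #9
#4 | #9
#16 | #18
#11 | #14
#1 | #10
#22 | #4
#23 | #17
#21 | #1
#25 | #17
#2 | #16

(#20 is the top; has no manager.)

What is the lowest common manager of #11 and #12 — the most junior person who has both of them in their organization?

#11's chain of managers is #14, #13, #17, #6, #20. #12's chain of managers is #7, #20. The first manager that appears in both chains is #20.

#20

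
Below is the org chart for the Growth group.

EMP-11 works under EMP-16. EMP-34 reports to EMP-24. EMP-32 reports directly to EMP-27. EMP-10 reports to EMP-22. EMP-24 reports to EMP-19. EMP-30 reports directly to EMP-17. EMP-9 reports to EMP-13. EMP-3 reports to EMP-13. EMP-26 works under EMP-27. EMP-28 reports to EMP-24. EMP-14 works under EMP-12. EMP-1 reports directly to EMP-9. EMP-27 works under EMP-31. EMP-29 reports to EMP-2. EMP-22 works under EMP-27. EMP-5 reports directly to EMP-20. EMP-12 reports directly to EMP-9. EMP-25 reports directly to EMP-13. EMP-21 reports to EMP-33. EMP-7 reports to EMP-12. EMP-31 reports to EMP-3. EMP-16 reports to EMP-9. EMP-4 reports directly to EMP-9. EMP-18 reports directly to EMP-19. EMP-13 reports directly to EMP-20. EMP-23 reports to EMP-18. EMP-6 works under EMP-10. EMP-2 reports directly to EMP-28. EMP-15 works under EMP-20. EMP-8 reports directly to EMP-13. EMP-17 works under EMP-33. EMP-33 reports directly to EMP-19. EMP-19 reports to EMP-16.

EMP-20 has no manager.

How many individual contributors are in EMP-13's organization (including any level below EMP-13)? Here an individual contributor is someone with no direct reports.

15

The people in EMP-13's organization with no one reporting to them are EMP-8, EMP-32, EMP-26, EMP-6, EMP-25, EMP-4, EMP-1, EMP-11, EMP-23, EMP-34, EMP-29, EMP-21, EMP-30, EMP-7, EMP-14. That is 15.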